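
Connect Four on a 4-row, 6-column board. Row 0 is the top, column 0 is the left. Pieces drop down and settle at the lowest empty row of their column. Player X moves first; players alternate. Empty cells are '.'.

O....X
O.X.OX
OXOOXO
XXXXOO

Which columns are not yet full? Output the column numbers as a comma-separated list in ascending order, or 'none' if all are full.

Answer: 1,2,3,4

Derivation:
col 0: top cell = 'O' → FULL
col 1: top cell = '.' → open
col 2: top cell = '.' → open
col 3: top cell = '.' → open
col 4: top cell = '.' → open
col 5: top cell = 'X' → FULL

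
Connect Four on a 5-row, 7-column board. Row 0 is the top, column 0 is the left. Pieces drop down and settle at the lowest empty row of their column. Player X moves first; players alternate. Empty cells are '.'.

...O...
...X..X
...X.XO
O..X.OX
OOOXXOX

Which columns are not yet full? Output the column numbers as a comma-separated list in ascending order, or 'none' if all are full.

col 0: top cell = '.' → open
col 1: top cell = '.' → open
col 2: top cell = '.' → open
col 3: top cell = 'O' → FULL
col 4: top cell = '.' → open
col 5: top cell = '.' → open
col 6: top cell = '.' → open

Answer: 0,1,2,4,5,6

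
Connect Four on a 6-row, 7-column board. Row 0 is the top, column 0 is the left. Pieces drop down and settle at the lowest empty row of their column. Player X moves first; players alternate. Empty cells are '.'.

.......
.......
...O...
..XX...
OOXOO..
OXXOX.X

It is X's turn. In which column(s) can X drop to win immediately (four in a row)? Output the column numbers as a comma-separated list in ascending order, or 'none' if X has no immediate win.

col 0: drop X → no win
col 1: drop X → no win
col 2: drop X → WIN!
col 3: drop X → no win
col 4: drop X → no win
col 5: drop X → no win
col 6: drop X → no win

Answer: 2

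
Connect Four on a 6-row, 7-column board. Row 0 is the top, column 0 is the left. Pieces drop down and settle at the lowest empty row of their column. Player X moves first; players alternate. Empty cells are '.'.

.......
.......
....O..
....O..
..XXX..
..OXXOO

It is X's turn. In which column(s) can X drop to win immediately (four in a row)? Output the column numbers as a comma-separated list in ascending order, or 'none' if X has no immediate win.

Answer: 5

Derivation:
col 0: drop X → no win
col 1: drop X → no win
col 2: drop X → no win
col 3: drop X → no win
col 4: drop X → no win
col 5: drop X → WIN!
col 6: drop X → no win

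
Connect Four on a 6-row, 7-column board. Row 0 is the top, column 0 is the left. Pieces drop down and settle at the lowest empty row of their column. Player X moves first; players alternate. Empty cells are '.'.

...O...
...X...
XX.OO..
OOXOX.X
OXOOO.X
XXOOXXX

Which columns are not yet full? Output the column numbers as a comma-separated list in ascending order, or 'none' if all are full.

Answer: 0,1,2,4,5,6

Derivation:
col 0: top cell = '.' → open
col 1: top cell = '.' → open
col 2: top cell = '.' → open
col 3: top cell = 'O' → FULL
col 4: top cell = '.' → open
col 5: top cell = '.' → open
col 6: top cell = '.' → open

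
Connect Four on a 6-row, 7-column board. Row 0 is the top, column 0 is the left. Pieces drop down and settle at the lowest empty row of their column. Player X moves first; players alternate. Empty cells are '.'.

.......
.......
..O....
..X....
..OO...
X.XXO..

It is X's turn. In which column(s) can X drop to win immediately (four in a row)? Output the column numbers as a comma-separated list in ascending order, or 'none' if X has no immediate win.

col 0: drop X → no win
col 1: drop X → WIN!
col 2: drop X → no win
col 3: drop X → no win
col 4: drop X → no win
col 5: drop X → no win
col 6: drop X → no win

Answer: 1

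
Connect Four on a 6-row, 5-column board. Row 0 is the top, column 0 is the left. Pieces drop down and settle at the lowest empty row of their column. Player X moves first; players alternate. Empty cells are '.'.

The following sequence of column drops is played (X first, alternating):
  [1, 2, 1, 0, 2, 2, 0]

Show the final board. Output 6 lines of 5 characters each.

Move 1: X drops in col 1, lands at row 5
Move 2: O drops in col 2, lands at row 5
Move 3: X drops in col 1, lands at row 4
Move 4: O drops in col 0, lands at row 5
Move 5: X drops in col 2, lands at row 4
Move 6: O drops in col 2, lands at row 3
Move 7: X drops in col 0, lands at row 4

Answer: .....
.....
.....
..O..
XXX..
OXO..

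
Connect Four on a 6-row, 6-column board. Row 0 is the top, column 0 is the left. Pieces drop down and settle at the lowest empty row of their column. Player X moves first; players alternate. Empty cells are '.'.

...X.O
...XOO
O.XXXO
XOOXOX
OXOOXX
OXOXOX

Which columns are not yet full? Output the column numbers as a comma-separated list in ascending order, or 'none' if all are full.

col 0: top cell = '.' → open
col 1: top cell = '.' → open
col 2: top cell = '.' → open
col 3: top cell = 'X' → FULL
col 4: top cell = '.' → open
col 5: top cell = 'O' → FULL

Answer: 0,1,2,4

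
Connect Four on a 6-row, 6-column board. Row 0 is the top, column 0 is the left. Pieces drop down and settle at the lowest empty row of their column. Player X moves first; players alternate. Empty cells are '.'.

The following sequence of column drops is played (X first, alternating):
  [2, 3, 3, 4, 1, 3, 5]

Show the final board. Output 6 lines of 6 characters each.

Move 1: X drops in col 2, lands at row 5
Move 2: O drops in col 3, lands at row 5
Move 3: X drops in col 3, lands at row 4
Move 4: O drops in col 4, lands at row 5
Move 5: X drops in col 1, lands at row 5
Move 6: O drops in col 3, lands at row 3
Move 7: X drops in col 5, lands at row 5

Answer: ......
......
......
...O..
...X..
.XXOOX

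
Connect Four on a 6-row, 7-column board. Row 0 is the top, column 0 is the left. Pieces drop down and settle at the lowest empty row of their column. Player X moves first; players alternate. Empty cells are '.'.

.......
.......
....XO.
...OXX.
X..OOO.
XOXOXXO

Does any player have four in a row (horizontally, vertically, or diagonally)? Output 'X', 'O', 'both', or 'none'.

none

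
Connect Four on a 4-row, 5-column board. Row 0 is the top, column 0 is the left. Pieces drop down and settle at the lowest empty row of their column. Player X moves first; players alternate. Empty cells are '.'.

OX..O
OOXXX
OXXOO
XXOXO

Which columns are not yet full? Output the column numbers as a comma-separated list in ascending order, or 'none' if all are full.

Answer: 2,3

Derivation:
col 0: top cell = 'O' → FULL
col 1: top cell = 'X' → FULL
col 2: top cell = '.' → open
col 3: top cell = '.' → open
col 4: top cell = 'O' → FULL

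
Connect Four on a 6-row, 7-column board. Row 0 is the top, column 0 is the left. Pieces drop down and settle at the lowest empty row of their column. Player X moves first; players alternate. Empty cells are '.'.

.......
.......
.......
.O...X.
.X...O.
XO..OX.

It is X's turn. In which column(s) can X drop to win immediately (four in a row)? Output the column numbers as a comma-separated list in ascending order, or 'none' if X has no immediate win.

col 0: drop X → no win
col 1: drop X → no win
col 2: drop X → no win
col 3: drop X → no win
col 4: drop X → no win
col 5: drop X → no win
col 6: drop X → no win

Answer: none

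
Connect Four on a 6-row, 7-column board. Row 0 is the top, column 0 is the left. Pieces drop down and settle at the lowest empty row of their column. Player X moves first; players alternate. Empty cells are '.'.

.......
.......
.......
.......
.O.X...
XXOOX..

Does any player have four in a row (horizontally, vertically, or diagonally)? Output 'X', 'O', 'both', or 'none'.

none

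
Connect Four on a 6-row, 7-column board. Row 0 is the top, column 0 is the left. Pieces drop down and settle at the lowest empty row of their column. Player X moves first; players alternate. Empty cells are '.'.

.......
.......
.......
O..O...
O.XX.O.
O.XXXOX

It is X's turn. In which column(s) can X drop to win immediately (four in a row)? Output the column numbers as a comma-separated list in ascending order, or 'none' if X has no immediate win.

Answer: 1

Derivation:
col 0: drop X → no win
col 1: drop X → WIN!
col 2: drop X → no win
col 3: drop X → no win
col 4: drop X → no win
col 5: drop X → no win
col 6: drop X → no win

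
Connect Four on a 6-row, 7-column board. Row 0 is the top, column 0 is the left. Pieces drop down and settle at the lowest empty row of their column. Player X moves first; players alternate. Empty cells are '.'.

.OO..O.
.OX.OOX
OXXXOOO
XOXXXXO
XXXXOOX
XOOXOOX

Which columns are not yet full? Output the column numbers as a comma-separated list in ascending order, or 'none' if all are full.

col 0: top cell = '.' → open
col 1: top cell = 'O' → FULL
col 2: top cell = 'O' → FULL
col 3: top cell = '.' → open
col 4: top cell = '.' → open
col 5: top cell = 'O' → FULL
col 6: top cell = '.' → open

Answer: 0,3,4,6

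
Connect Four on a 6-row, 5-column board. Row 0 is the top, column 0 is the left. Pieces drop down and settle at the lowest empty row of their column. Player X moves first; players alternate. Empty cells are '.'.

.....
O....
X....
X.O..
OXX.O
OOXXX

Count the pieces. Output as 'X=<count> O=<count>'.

X=7 O=6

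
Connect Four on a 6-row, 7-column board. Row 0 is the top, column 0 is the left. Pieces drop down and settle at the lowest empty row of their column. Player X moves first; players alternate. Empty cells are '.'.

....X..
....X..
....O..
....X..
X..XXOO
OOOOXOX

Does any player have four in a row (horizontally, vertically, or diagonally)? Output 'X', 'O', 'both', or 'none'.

O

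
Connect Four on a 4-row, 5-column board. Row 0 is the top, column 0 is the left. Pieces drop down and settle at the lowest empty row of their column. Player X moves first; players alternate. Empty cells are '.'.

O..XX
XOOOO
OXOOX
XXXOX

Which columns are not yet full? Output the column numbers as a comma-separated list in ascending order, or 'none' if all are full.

Answer: 1,2

Derivation:
col 0: top cell = 'O' → FULL
col 1: top cell = '.' → open
col 2: top cell = '.' → open
col 3: top cell = 'X' → FULL
col 4: top cell = 'X' → FULL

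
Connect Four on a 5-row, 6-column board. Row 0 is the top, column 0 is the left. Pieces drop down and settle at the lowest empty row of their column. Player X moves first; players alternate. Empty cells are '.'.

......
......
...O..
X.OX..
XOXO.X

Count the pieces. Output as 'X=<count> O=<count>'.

X=5 O=4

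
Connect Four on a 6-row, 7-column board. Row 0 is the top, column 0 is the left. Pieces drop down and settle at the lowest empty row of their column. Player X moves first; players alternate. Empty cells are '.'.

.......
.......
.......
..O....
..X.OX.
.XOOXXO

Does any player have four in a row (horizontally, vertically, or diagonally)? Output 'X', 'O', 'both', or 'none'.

none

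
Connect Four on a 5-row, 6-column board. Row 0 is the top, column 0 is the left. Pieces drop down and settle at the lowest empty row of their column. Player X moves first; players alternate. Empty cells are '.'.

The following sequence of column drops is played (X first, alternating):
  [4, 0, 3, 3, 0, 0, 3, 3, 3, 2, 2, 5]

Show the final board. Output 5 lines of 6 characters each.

Move 1: X drops in col 4, lands at row 4
Move 2: O drops in col 0, lands at row 4
Move 3: X drops in col 3, lands at row 4
Move 4: O drops in col 3, lands at row 3
Move 5: X drops in col 0, lands at row 3
Move 6: O drops in col 0, lands at row 2
Move 7: X drops in col 3, lands at row 2
Move 8: O drops in col 3, lands at row 1
Move 9: X drops in col 3, lands at row 0
Move 10: O drops in col 2, lands at row 4
Move 11: X drops in col 2, lands at row 3
Move 12: O drops in col 5, lands at row 4

Answer: ...X..
...O..
O..X..
X.XO..
O.OXXO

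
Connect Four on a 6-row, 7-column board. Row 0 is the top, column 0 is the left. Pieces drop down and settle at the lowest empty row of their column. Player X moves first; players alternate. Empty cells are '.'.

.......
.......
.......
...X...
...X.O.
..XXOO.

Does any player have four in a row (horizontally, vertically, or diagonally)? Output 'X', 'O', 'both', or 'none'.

none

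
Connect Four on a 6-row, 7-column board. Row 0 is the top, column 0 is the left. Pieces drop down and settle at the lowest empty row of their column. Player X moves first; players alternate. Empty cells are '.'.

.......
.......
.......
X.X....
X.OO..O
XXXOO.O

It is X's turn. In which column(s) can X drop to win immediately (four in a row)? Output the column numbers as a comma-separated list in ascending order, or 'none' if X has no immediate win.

col 0: drop X → WIN!
col 1: drop X → no win
col 2: drop X → no win
col 3: drop X → no win
col 4: drop X → no win
col 5: drop X → no win
col 6: drop X → no win

Answer: 0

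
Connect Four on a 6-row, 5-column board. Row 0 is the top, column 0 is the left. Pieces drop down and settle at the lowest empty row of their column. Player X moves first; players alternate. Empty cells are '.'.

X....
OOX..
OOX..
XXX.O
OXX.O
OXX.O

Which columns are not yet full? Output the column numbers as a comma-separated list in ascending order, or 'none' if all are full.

col 0: top cell = 'X' → FULL
col 1: top cell = '.' → open
col 2: top cell = '.' → open
col 3: top cell = '.' → open
col 4: top cell = '.' → open

Answer: 1,2,3,4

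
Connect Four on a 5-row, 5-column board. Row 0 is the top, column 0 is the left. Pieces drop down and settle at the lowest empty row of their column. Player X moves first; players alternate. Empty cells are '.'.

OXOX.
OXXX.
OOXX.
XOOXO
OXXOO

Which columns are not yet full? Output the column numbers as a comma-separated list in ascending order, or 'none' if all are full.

Answer: 4

Derivation:
col 0: top cell = 'O' → FULL
col 1: top cell = 'X' → FULL
col 2: top cell = 'O' → FULL
col 3: top cell = 'X' → FULL
col 4: top cell = '.' → open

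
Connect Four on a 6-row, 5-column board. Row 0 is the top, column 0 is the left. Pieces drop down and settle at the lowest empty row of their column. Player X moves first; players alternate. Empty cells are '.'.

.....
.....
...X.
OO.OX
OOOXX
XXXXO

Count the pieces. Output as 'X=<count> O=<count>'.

X=8 O=7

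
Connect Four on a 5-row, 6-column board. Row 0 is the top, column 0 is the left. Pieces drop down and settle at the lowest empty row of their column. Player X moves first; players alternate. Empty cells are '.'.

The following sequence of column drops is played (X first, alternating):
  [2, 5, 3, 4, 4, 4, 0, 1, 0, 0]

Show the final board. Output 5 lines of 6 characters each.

Move 1: X drops in col 2, lands at row 4
Move 2: O drops in col 5, lands at row 4
Move 3: X drops in col 3, lands at row 4
Move 4: O drops in col 4, lands at row 4
Move 5: X drops in col 4, lands at row 3
Move 6: O drops in col 4, lands at row 2
Move 7: X drops in col 0, lands at row 4
Move 8: O drops in col 1, lands at row 4
Move 9: X drops in col 0, lands at row 3
Move 10: O drops in col 0, lands at row 2

Answer: ......
......
O...O.
X...X.
XOXXOO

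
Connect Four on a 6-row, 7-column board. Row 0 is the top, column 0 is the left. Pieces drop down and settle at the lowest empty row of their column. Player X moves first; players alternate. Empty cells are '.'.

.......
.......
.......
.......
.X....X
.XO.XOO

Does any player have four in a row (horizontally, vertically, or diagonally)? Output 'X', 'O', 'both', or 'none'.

none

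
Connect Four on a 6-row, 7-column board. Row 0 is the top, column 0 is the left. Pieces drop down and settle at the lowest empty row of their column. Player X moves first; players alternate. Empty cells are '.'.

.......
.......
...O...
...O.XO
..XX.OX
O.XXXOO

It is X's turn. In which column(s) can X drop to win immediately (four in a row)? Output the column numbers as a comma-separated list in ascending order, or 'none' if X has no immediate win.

Answer: 1

Derivation:
col 0: drop X → no win
col 1: drop X → WIN!
col 2: drop X → no win
col 3: drop X → no win
col 4: drop X → no win
col 5: drop X → no win
col 6: drop X → no win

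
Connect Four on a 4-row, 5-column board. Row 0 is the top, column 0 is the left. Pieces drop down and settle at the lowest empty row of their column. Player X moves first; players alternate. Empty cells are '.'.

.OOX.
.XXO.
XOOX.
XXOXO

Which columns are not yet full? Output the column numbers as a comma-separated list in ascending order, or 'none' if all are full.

Answer: 0,4

Derivation:
col 0: top cell = '.' → open
col 1: top cell = 'O' → FULL
col 2: top cell = 'O' → FULL
col 3: top cell = 'X' → FULL
col 4: top cell = '.' → open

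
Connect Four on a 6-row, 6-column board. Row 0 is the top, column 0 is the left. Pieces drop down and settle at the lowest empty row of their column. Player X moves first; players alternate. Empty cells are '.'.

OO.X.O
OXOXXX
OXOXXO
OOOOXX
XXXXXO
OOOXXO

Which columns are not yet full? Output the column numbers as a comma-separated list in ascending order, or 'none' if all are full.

col 0: top cell = 'O' → FULL
col 1: top cell = 'O' → FULL
col 2: top cell = '.' → open
col 3: top cell = 'X' → FULL
col 4: top cell = '.' → open
col 5: top cell = 'O' → FULL

Answer: 2,4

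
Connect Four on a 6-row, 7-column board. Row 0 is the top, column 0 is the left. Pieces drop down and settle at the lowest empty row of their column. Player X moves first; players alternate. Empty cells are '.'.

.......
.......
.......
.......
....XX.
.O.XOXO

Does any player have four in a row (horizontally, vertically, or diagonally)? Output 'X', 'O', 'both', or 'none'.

none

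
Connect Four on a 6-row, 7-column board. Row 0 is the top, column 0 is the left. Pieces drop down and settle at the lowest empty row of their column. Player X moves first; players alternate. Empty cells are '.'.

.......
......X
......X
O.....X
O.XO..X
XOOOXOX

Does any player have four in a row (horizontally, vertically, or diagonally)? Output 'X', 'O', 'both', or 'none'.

X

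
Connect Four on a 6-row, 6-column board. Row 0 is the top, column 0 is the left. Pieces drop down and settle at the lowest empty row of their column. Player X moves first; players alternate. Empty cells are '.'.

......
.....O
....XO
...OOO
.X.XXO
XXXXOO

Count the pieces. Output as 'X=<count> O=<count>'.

X=8 O=8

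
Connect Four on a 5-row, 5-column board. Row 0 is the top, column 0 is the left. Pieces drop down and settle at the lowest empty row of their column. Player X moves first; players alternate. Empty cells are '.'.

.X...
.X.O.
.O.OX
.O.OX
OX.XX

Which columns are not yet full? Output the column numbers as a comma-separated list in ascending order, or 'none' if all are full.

Answer: 0,2,3,4

Derivation:
col 0: top cell = '.' → open
col 1: top cell = 'X' → FULL
col 2: top cell = '.' → open
col 3: top cell = '.' → open
col 4: top cell = '.' → open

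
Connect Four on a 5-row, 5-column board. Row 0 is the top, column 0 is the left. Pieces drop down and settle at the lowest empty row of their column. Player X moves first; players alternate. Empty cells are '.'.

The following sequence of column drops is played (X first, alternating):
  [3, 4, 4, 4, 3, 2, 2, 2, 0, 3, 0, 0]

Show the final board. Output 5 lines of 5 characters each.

Answer: .....
.....
O.OOO
X.XXX
X.OXO

Derivation:
Move 1: X drops in col 3, lands at row 4
Move 2: O drops in col 4, lands at row 4
Move 3: X drops in col 4, lands at row 3
Move 4: O drops in col 4, lands at row 2
Move 5: X drops in col 3, lands at row 3
Move 6: O drops in col 2, lands at row 4
Move 7: X drops in col 2, lands at row 3
Move 8: O drops in col 2, lands at row 2
Move 9: X drops in col 0, lands at row 4
Move 10: O drops in col 3, lands at row 2
Move 11: X drops in col 0, lands at row 3
Move 12: O drops in col 0, lands at row 2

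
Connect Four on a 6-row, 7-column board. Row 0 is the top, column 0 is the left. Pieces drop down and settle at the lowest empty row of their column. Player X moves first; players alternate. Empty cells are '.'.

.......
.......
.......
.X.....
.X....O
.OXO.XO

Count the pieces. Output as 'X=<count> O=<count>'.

X=4 O=4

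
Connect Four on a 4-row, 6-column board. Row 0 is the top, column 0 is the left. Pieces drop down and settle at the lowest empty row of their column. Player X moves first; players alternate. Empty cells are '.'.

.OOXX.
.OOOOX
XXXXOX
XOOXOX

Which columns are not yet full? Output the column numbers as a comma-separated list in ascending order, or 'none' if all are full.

Answer: 0,5

Derivation:
col 0: top cell = '.' → open
col 1: top cell = 'O' → FULL
col 2: top cell = 'O' → FULL
col 3: top cell = 'X' → FULL
col 4: top cell = 'X' → FULL
col 5: top cell = '.' → open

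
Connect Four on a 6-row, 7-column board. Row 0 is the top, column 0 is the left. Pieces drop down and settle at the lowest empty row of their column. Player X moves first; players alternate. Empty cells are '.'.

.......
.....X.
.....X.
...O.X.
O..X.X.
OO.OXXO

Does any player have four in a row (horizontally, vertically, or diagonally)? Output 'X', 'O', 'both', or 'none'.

X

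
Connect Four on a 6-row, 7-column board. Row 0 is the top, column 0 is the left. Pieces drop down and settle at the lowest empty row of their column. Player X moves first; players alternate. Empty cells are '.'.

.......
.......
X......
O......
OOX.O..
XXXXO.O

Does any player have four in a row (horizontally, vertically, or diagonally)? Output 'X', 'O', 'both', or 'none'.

X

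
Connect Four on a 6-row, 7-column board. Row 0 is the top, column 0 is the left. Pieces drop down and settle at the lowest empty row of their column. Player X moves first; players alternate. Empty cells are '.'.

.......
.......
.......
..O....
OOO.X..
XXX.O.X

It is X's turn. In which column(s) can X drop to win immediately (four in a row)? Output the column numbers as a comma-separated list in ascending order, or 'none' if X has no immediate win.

col 0: drop X → no win
col 1: drop X → no win
col 2: drop X → no win
col 3: drop X → WIN!
col 4: drop X → no win
col 5: drop X → no win
col 6: drop X → no win

Answer: 3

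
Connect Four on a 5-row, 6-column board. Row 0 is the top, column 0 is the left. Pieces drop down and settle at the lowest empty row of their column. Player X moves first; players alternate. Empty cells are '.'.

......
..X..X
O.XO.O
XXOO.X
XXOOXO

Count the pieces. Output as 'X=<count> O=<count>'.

X=9 O=8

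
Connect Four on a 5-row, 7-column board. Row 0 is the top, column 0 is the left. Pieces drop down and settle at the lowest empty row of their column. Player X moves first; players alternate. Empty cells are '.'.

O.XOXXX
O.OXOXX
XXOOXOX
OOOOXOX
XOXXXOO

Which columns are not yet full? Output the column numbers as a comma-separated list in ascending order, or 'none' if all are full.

col 0: top cell = 'O' → FULL
col 1: top cell = '.' → open
col 2: top cell = 'X' → FULL
col 3: top cell = 'O' → FULL
col 4: top cell = 'X' → FULL
col 5: top cell = 'X' → FULL
col 6: top cell = 'X' → FULL

Answer: 1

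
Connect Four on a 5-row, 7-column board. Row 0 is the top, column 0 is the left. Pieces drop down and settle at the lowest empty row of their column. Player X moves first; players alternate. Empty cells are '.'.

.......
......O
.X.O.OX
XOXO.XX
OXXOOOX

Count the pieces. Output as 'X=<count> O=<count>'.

X=9 O=9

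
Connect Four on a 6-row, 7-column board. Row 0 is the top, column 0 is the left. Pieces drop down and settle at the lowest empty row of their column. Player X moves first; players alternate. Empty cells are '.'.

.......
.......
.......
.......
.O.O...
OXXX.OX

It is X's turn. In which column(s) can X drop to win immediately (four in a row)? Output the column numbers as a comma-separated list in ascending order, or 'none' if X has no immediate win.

col 0: drop X → no win
col 1: drop X → no win
col 2: drop X → no win
col 3: drop X → no win
col 4: drop X → WIN!
col 5: drop X → no win
col 6: drop X → no win

Answer: 4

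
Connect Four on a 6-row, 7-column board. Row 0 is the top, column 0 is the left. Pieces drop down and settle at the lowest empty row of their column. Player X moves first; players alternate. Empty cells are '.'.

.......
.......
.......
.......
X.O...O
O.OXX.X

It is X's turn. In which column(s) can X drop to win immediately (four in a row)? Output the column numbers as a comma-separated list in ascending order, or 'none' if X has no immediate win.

col 0: drop X → no win
col 1: drop X → no win
col 2: drop X → no win
col 3: drop X → no win
col 4: drop X → no win
col 5: drop X → WIN!
col 6: drop X → no win

Answer: 5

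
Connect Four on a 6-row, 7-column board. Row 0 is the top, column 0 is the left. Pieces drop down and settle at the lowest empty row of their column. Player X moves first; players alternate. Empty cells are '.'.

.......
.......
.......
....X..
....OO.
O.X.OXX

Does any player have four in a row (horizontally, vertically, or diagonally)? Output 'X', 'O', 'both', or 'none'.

none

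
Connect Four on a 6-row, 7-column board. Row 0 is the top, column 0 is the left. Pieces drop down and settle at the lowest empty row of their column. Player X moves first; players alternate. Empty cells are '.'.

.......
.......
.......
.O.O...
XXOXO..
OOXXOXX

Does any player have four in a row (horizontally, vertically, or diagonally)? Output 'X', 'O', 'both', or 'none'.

none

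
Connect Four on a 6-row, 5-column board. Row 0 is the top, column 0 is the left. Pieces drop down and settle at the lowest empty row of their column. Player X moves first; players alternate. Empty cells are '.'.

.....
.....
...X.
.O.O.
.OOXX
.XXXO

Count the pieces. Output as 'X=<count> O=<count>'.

X=6 O=5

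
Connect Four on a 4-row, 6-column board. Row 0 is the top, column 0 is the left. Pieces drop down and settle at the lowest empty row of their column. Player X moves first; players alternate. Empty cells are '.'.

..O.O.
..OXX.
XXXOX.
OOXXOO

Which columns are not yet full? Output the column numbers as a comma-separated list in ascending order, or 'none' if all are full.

Answer: 0,1,3,5

Derivation:
col 0: top cell = '.' → open
col 1: top cell = '.' → open
col 2: top cell = 'O' → FULL
col 3: top cell = '.' → open
col 4: top cell = 'O' → FULL
col 5: top cell = '.' → open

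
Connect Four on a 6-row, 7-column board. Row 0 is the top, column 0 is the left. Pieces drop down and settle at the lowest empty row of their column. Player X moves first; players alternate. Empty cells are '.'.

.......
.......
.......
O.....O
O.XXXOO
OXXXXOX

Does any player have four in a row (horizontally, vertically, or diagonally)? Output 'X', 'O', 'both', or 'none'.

X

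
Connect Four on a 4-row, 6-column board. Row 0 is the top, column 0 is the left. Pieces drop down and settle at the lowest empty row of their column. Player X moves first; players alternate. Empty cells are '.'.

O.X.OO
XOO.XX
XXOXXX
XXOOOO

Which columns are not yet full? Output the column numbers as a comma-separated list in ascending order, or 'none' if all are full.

Answer: 1,3

Derivation:
col 0: top cell = 'O' → FULL
col 1: top cell = '.' → open
col 2: top cell = 'X' → FULL
col 3: top cell = '.' → open
col 4: top cell = 'O' → FULL
col 5: top cell = 'O' → FULL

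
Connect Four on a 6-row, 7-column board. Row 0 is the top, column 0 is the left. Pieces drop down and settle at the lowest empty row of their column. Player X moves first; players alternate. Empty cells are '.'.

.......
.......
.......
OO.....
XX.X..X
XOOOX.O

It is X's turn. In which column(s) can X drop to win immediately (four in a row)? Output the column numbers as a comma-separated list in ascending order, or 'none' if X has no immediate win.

col 0: drop X → no win
col 1: drop X → no win
col 2: drop X → WIN!
col 3: drop X → no win
col 4: drop X → no win
col 5: drop X → no win
col 6: drop X → no win

Answer: 2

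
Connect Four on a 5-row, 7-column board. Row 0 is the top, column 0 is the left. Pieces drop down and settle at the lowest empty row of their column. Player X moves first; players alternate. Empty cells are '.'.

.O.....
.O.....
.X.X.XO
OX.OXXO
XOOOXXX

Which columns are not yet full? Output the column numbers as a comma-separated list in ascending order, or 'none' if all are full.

Answer: 0,2,3,4,5,6

Derivation:
col 0: top cell = '.' → open
col 1: top cell = 'O' → FULL
col 2: top cell = '.' → open
col 3: top cell = '.' → open
col 4: top cell = '.' → open
col 5: top cell = '.' → open
col 6: top cell = '.' → open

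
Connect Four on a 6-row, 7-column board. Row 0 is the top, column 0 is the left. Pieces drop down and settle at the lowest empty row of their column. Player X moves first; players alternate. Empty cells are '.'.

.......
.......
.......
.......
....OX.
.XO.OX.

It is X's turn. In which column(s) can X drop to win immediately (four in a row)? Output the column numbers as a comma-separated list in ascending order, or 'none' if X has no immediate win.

col 0: drop X → no win
col 1: drop X → no win
col 2: drop X → no win
col 3: drop X → no win
col 4: drop X → no win
col 5: drop X → no win
col 6: drop X → no win

Answer: none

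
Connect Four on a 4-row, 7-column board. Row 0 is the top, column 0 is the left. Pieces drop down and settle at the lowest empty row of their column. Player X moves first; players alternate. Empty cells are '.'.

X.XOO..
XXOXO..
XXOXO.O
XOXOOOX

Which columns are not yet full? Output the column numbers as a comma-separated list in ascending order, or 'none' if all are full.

Answer: 1,5,6

Derivation:
col 0: top cell = 'X' → FULL
col 1: top cell = '.' → open
col 2: top cell = 'X' → FULL
col 3: top cell = 'O' → FULL
col 4: top cell = 'O' → FULL
col 5: top cell = '.' → open
col 6: top cell = '.' → open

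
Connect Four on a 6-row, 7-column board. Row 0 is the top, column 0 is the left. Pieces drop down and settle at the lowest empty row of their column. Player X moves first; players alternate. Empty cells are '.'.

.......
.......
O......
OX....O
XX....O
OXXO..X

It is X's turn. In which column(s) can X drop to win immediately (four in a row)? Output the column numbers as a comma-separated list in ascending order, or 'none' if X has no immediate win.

Answer: 1

Derivation:
col 0: drop X → no win
col 1: drop X → WIN!
col 2: drop X → no win
col 3: drop X → no win
col 4: drop X → no win
col 5: drop X → no win
col 6: drop X → no win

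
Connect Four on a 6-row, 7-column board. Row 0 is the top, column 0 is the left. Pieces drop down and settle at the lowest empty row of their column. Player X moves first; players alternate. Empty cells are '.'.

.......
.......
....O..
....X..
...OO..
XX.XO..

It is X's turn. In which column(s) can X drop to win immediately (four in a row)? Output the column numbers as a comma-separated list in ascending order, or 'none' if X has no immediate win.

Answer: 2

Derivation:
col 0: drop X → no win
col 1: drop X → no win
col 2: drop X → WIN!
col 3: drop X → no win
col 4: drop X → no win
col 5: drop X → no win
col 6: drop X → no win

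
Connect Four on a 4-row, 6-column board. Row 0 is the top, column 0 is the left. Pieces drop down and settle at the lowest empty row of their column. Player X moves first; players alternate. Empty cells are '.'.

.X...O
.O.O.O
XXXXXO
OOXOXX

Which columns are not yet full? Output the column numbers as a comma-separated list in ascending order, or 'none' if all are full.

Answer: 0,2,3,4

Derivation:
col 0: top cell = '.' → open
col 1: top cell = 'X' → FULL
col 2: top cell = '.' → open
col 3: top cell = '.' → open
col 4: top cell = '.' → open
col 5: top cell = 'O' → FULL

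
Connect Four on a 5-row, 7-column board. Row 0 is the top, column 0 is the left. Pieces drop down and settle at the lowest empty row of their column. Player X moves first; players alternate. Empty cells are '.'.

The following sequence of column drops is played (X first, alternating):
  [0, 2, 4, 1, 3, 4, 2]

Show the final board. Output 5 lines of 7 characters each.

Answer: .......
.......
.......
..X.O..
XOOXX..

Derivation:
Move 1: X drops in col 0, lands at row 4
Move 2: O drops in col 2, lands at row 4
Move 3: X drops in col 4, lands at row 4
Move 4: O drops in col 1, lands at row 4
Move 5: X drops in col 3, lands at row 4
Move 6: O drops in col 4, lands at row 3
Move 7: X drops in col 2, lands at row 3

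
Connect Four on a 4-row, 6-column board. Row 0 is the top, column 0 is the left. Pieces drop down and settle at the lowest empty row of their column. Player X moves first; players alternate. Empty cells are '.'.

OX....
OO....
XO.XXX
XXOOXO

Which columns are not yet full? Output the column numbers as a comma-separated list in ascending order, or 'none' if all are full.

col 0: top cell = 'O' → FULL
col 1: top cell = 'X' → FULL
col 2: top cell = '.' → open
col 3: top cell = '.' → open
col 4: top cell = '.' → open
col 5: top cell = '.' → open

Answer: 2,3,4,5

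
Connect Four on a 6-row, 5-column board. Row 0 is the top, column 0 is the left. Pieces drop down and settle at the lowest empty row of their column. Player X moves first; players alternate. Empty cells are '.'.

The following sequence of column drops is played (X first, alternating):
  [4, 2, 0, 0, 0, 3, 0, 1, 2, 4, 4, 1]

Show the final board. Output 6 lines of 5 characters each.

Answer: .....
.....
X....
X...X
OOX.O
XOOOX

Derivation:
Move 1: X drops in col 4, lands at row 5
Move 2: O drops in col 2, lands at row 5
Move 3: X drops in col 0, lands at row 5
Move 4: O drops in col 0, lands at row 4
Move 5: X drops in col 0, lands at row 3
Move 6: O drops in col 3, lands at row 5
Move 7: X drops in col 0, lands at row 2
Move 8: O drops in col 1, lands at row 5
Move 9: X drops in col 2, lands at row 4
Move 10: O drops in col 4, lands at row 4
Move 11: X drops in col 4, lands at row 3
Move 12: O drops in col 1, lands at row 4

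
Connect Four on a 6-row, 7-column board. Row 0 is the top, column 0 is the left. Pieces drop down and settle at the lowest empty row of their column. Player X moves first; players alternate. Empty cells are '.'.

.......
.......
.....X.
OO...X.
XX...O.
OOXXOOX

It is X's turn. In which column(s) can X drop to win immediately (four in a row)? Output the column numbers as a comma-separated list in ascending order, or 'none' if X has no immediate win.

col 0: drop X → no win
col 1: drop X → no win
col 2: drop X → no win
col 3: drop X → no win
col 4: drop X → no win
col 5: drop X → no win
col 6: drop X → no win

Answer: none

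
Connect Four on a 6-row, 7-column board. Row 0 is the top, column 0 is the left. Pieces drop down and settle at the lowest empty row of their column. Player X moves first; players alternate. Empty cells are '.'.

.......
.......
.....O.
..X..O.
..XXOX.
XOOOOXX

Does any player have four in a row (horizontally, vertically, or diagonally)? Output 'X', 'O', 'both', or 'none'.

O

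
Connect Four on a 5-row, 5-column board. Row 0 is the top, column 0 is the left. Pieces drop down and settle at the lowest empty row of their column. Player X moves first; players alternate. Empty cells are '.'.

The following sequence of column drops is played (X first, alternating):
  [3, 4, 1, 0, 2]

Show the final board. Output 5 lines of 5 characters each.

Move 1: X drops in col 3, lands at row 4
Move 2: O drops in col 4, lands at row 4
Move 3: X drops in col 1, lands at row 4
Move 4: O drops in col 0, lands at row 4
Move 5: X drops in col 2, lands at row 4

Answer: .....
.....
.....
.....
OXXXO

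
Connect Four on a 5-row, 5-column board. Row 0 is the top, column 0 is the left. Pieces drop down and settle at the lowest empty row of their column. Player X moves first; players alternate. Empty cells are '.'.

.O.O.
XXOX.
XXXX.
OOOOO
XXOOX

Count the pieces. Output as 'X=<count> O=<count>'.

X=10 O=10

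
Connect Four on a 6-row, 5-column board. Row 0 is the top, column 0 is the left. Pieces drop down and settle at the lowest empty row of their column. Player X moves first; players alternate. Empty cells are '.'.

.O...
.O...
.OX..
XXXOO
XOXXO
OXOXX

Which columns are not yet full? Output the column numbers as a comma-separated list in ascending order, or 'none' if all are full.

Answer: 0,2,3,4

Derivation:
col 0: top cell = '.' → open
col 1: top cell = 'O' → FULL
col 2: top cell = '.' → open
col 3: top cell = '.' → open
col 4: top cell = '.' → open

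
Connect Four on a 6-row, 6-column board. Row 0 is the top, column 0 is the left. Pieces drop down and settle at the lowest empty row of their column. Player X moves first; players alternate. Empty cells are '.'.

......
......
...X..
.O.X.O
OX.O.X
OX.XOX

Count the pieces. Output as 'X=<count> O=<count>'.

X=7 O=6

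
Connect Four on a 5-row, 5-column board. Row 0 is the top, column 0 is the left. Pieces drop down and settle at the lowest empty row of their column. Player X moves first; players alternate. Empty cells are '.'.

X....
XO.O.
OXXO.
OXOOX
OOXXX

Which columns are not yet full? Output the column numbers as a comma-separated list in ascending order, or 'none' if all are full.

col 0: top cell = 'X' → FULL
col 1: top cell = '.' → open
col 2: top cell = '.' → open
col 3: top cell = '.' → open
col 4: top cell = '.' → open

Answer: 1,2,3,4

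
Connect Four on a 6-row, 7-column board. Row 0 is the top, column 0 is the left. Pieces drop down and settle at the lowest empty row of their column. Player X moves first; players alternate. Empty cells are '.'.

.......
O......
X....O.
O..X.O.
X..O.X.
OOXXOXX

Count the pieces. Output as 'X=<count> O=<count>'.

X=8 O=8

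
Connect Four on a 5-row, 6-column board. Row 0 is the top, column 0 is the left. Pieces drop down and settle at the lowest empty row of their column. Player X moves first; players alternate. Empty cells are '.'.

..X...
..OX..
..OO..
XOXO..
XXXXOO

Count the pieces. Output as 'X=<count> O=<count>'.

X=8 O=7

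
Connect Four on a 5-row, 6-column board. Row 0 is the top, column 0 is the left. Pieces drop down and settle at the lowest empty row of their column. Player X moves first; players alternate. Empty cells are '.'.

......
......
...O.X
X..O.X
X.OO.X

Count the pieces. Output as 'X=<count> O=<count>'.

X=5 O=4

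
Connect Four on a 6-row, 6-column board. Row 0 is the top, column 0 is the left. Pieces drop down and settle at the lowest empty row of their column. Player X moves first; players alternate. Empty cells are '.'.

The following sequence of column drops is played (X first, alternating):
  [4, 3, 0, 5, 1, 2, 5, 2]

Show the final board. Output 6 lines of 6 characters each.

Answer: ......
......
......
......
..O..X
XXOOXO

Derivation:
Move 1: X drops in col 4, lands at row 5
Move 2: O drops in col 3, lands at row 5
Move 3: X drops in col 0, lands at row 5
Move 4: O drops in col 5, lands at row 5
Move 5: X drops in col 1, lands at row 5
Move 6: O drops in col 2, lands at row 5
Move 7: X drops in col 5, lands at row 4
Move 8: O drops in col 2, lands at row 4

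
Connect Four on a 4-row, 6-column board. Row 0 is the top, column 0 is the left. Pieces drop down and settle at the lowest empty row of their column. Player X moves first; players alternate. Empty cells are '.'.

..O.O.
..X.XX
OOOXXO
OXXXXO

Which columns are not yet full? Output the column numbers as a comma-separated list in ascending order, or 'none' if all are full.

col 0: top cell = '.' → open
col 1: top cell = '.' → open
col 2: top cell = 'O' → FULL
col 3: top cell = '.' → open
col 4: top cell = 'O' → FULL
col 5: top cell = '.' → open

Answer: 0,1,3,5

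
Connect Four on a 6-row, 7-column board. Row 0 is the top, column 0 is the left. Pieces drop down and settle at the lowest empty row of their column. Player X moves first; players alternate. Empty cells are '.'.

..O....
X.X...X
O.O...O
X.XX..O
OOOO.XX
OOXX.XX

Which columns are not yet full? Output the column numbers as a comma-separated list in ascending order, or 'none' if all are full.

col 0: top cell = '.' → open
col 1: top cell = '.' → open
col 2: top cell = 'O' → FULL
col 3: top cell = '.' → open
col 4: top cell = '.' → open
col 5: top cell = '.' → open
col 6: top cell = '.' → open

Answer: 0,1,3,4,5,6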